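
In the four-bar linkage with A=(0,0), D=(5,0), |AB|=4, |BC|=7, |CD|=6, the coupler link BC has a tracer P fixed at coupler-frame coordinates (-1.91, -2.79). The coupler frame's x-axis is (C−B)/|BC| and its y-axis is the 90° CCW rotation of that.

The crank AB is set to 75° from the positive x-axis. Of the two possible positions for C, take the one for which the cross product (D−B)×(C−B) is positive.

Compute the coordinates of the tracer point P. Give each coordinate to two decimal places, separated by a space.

-0.28 0.75

A=(0,0), D=(5.00,0)
B = A + 4.00·(cos75°, sin75°) = (1.0353, 3.8637)
|BD| = 5.5360
circle(B,7.00) ∩ circle(D,6.00): a=3.9421, h=5.7844
  candidates: C₊=(7.8956,5.2550) cross=32.023; C₋=(-0.1786,-3.0302) cross=-32.023
  mode + wants cross > 0 → take C=(7.8956,5.2550) (cross=32.023)
ex = (C−B)/|BC| = (0.9800,0.1988); ey = (-0.1988,0.9800)
P = B + -1.91·ex + -2.79·ey = (-0.2821,0.7497)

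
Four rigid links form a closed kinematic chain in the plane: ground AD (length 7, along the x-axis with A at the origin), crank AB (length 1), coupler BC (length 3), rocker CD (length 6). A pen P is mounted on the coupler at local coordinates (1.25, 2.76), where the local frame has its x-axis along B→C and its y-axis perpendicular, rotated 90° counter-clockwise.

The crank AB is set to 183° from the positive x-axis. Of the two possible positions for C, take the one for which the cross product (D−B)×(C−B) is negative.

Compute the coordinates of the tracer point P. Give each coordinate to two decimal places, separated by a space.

A=(0,0), D=(7.00,0)
B = A + 1.00·(cos183°, sin183°) = (-0.9986, -0.0523)
|BD| = 7.9988
circle(B,3.00) ∩ circle(D,6.00): a=2.3116, h=1.9121
  candidates: C₊=(1.3005,1.8749) cross=15.295; C₋=(1.3255,-1.9493) cross=-15.295
  mode - wants cross < 0 → take C=(1.3255,-1.9493) (cross=-15.295)
ex = (C−B)/|BC| = (0.7747,-0.6323); ey = (0.6323,0.7747)
P = B + 1.25·ex + 2.76·ey = (1.7150,1.2954)

1.71 1.30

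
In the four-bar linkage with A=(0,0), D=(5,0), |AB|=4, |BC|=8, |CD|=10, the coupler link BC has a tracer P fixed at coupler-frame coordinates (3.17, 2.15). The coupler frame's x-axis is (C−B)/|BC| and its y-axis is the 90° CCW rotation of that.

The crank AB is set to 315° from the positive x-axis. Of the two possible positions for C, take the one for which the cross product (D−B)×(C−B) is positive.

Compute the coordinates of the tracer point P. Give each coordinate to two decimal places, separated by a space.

-0.75 -4.18

A=(0,0), D=(5.00,0)
B = A + 4.00·(cos315°, sin315°) = (2.8284, -2.8284)
|BD| = 3.5659
circle(B,8.00) ∩ circle(D,10.00): a=-3.2648, h=7.3035
  candidates: C₊=(-4.9528,-0.9704) cross=26.044; C₋=(6.6332,-9.8657) cross=-26.044
  mode + wants cross > 0 → take C=(-4.9528,-0.9704) (cross=26.044)
ex = (C−B)/|BC| = (-0.9727,0.2323); ey = (-0.2323,-0.9727)
P = B + 3.17·ex + 2.15·ey = (-0.7542,-4.1834)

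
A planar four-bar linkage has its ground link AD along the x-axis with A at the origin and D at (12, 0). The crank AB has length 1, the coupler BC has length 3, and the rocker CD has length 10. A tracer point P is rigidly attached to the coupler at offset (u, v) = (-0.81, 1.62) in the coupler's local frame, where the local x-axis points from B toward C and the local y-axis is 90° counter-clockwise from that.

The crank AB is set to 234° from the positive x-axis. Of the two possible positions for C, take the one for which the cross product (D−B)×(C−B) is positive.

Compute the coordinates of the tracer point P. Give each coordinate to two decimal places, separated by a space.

-2.09 0.20

A=(0,0), D=(12.00,0)
B = A + 1.00·(cos234°, sin234°) = (-0.5878, -0.8090)
|BD| = 12.6138
circle(B,3.00) ∩ circle(D,10.00): a=2.6997, h=1.3083
  candidates: C₊=(2.0225,0.6697) cross=16.502; C₋=(2.1903,-1.9414) cross=-16.502
  mode + wants cross > 0 → take C=(2.0225,0.6697) (cross=16.502)
ex = (C−B)/|BC| = (0.8701,0.4929); ey = (-0.4929,0.8701)
P = B + -0.81·ex + 1.62·ey = (-2.0911,0.2013)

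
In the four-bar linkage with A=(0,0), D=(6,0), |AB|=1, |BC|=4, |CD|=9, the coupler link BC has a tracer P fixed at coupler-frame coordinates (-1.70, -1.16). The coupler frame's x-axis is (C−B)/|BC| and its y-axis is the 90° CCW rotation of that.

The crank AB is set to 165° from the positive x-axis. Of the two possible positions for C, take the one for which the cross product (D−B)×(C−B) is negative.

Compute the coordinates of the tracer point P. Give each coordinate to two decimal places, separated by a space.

A=(0,0), D=(6.00,0)
B = A + 1.00·(cos165°, sin165°) = (-0.9659, 0.2588)
|BD| = 6.9707
circle(B,4.00) ∩ circle(D,9.00): a=-1.1770, h=3.8229
  candidates: C₊=(-2.0002,4.1228) cross=26.649; C₋=(-2.2840,-3.5178) cross=-26.649
  mode - wants cross < 0 → take C=(-2.2840,-3.5178) (cross=-26.649)
ex = (C−B)/|BC| = (-0.3295,-0.9441); ey = (0.9441,-0.3295)
P = B + -1.70·ex + -1.16·ey = (-1.5009,2.2461)

-1.50 2.25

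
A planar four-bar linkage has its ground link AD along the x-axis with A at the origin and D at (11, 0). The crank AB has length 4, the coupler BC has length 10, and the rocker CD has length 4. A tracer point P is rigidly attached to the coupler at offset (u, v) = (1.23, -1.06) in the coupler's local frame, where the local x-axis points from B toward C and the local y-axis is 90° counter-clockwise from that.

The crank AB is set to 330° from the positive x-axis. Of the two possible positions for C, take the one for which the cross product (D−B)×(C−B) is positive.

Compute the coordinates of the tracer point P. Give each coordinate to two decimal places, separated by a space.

5.08 -2.12

A=(0,0), D=(11.00,0)
B = A + 4.00·(cos330°, sin330°) = (3.4641, -2.0000)
|BD| = 7.7968
circle(B,10.00) ∩ circle(D,4.00): a=9.2852, h=3.7128
  candidates: C₊=(11.4863,3.9703) cross=28.947; C₋=(13.3910,-3.2067) cross=-28.947
  mode + wants cross > 0 → take C=(11.4863,3.9703) (cross=28.947)
ex = (C−B)/|BC| = (0.8022,0.5970); ey = (-0.5970,0.8022)
P = B + 1.23·ex + -1.06·ey = (5.0837,-2.1160)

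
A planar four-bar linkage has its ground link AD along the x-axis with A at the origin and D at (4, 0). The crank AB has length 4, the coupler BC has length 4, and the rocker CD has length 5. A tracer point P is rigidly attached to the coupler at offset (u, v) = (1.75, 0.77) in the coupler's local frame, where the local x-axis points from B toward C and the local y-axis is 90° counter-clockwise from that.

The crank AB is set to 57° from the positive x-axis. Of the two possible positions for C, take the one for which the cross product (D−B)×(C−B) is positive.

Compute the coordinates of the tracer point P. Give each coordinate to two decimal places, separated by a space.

3.61 4.63

A=(0,0), D=(4.00,0)
B = A + 4.00·(cos57°, sin57°) = (2.1786, 3.3547)
|BD| = 3.8173
circle(B,4.00) ∩ circle(D,5.00): a=0.7298, h=3.9329
  candidates: C₊=(5.9830,4.5899) cross=15.013; C₋=(-0.9295,0.8367) cross=-15.013
  mode + wants cross > 0 → take C=(5.9830,4.5899) (cross=15.013)
ex = (C−B)/|BC| = (0.9511,0.3088); ey = (-0.3088,0.9511)
P = B + 1.75·ex + 0.77·ey = (3.6052,4.6275)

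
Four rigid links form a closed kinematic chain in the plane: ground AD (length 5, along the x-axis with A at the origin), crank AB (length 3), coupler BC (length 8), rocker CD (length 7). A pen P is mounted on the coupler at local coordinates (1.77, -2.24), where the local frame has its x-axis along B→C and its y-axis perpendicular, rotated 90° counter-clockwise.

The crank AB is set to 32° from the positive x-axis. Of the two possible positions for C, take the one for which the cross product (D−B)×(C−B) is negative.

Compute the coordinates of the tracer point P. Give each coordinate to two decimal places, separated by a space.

0.22 -0.07

A=(0,0), D=(5.00,0)
B = A + 3.00·(cos32°, sin32°) = (2.5441, 1.5898)
|BD| = 2.9255
circle(B,8.00) ∩ circle(D,7.00): a=4.0264, h=6.9129
  candidates: C₊=(9.6807,5.2049) cross=20.224; C₋=(2.1676,-6.4014) cross=-20.224
  mode - wants cross < 0 → take C=(2.1676,-6.4014) (cross=-20.224)
ex = (C−B)/|BC| = (-0.0471,-0.9989); ey = (0.9989,-0.0471)
P = B + 1.77·ex + -2.24·ey = (0.2233,-0.0729)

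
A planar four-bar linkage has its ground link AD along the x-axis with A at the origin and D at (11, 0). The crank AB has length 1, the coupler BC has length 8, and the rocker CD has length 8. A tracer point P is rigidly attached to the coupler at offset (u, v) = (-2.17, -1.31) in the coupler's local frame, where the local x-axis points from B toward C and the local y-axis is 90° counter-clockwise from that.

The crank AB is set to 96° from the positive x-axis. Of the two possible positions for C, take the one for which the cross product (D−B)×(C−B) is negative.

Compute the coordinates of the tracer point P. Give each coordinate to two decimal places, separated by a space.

-2.49 1.85

A=(0,0), D=(11.00,0)
B = A + 1.00·(cos96°, sin96°) = (-0.1045, 0.9945)
|BD| = 11.1490
circle(B,8.00) ∩ circle(D,8.00): a=5.5745, h=5.7380
  candidates: C₊=(5.9596,6.2124) cross=63.973; C₋=(4.9359,-5.2179) cross=-63.973
  mode - wants cross < 0 → take C=(4.9359,-5.2179) (cross=-63.973)
ex = (C−B)/|BC| = (0.6301,-0.7766); ey = (0.7766,0.6301)
P = B + -2.17·ex + -1.31·ey = (-2.4890,1.8543)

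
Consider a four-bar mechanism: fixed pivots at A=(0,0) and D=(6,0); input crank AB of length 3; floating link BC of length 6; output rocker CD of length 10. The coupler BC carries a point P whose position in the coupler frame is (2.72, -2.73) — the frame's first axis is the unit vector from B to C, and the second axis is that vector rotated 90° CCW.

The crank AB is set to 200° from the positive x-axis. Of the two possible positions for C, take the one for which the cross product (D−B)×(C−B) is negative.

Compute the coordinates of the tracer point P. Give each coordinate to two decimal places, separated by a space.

-4.77 -4.35

A=(0,0), D=(6.00,0)
B = A + 3.00·(cos200°, sin200°) = (-2.8191, -1.0261)
|BD| = 8.8786
circle(B,6.00) ∩ circle(D,10.00): a=0.8351, h=5.9416
  candidates: C₊=(-2.6762,4.9722) cross=52.753; C₋=(-1.3029,-6.8313) cross=-52.753
  mode - wants cross < 0 → take C=(-1.3029,-6.8313) (cross=-52.753)
ex = (C−B)/|BC| = (0.2527,-0.9675); ey = (0.9675,0.2527)
P = B + 2.72·ex + -2.73·ey = (-4.7732,-4.3476)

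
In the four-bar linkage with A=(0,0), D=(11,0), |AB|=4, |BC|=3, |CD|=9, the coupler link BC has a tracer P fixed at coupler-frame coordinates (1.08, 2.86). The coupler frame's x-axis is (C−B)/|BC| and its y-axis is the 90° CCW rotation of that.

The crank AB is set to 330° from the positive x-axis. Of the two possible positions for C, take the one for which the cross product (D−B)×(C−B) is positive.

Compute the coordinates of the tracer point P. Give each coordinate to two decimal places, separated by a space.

0.44 -2.43

A=(0,0), D=(11.00,0)
B = A + 4.00·(cos330°, sin330°) = (3.4641, -2.0000)
|BD| = 7.7968
circle(B,3.00) ∩ circle(D,9.00): a=-0.7189, h=2.9126
  candidates: C₊=(2.0221,0.6307) cross=22.709; C₋=(3.5164,-4.9995) cross=-22.709
  mode + wants cross > 0 → take C=(2.0221,0.6307) (cross=22.709)
ex = (C−B)/|BC| = (-0.4807,0.8769); ey = (-0.8769,-0.4807)
P = B + 1.08·ex + 2.86·ey = (0.4370,-2.4276)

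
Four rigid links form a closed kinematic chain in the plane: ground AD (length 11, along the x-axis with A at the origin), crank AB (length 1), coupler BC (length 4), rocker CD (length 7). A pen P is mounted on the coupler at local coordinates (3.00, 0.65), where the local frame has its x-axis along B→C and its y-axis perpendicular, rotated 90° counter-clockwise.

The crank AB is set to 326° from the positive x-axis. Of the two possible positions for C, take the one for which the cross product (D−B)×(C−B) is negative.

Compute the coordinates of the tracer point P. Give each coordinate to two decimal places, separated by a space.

A=(0,0), D=(11.00,0)
B = A + 1.00·(cos326°, sin326°) = (0.8290, -0.5592)
|BD| = 10.1863
circle(B,4.00) ∩ circle(D,7.00): a=3.4733, h=1.9839
  candidates: C₊=(4.1882,1.6124) cross=20.209; C₋=(4.4061,-2.3494) cross=-20.209
  mode - wants cross < 0 → take C=(4.4061,-2.3494) (cross=-20.209)
ex = (C−B)/|BC| = (0.8943,-0.4476); ey = (0.4476,0.8943)
P = B + 3.00·ex + 0.65·ey = (3.8027,-1.3206)

3.80 -1.32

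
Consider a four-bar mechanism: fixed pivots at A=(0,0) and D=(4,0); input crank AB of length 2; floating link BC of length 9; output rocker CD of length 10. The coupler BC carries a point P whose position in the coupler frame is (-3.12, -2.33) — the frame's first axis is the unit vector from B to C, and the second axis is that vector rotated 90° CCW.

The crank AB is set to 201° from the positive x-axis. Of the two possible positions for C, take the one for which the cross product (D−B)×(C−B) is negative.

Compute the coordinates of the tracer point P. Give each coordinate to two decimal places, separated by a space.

-4.95 1.66

A=(0,0), D=(4.00,0)
B = A + 2.00·(cos201°, sin201°) = (-1.8672, -0.7167)
|BD| = 5.9108
circle(B,9.00) ∩ circle(D,10.00): a=1.3482, h=8.8985
  candidates: C₊=(-1.6080,8.2795) cross=52.597; C₋=(0.5501,-9.3861) cross=-52.597
  mode - wants cross < 0 → take C=(0.5501,-9.3861) (cross=-52.597)
ex = (C−B)/|BC| = (0.2686,-0.9633); ey = (0.9633,0.2686)
P = B + -3.12·ex + -2.33·ey = (-4.9495,1.6628)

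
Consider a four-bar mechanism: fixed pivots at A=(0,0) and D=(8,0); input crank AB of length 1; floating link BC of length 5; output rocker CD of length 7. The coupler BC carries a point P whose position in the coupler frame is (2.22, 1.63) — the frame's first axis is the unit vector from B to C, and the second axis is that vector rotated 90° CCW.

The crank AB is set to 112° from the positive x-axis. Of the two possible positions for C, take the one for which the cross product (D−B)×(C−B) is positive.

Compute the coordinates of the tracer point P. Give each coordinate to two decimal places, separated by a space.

-0.19 3.67

A=(0,0), D=(8.00,0)
B = A + 1.00·(cos112°, sin112°) = (-0.3746, 0.9272)
|BD| = 8.4258
circle(B,5.00) ∩ circle(D,7.00): a=2.7887, h=4.1501
  candidates: C₊=(2.8538,4.7452) cross=34.968; C₋=(1.9405,-3.5046) cross=-34.968
  mode + wants cross > 0 → take C=(2.8538,4.7452) (cross=34.968)
ex = (C−B)/|BC| = (0.6457,0.7636); ey = (-0.7636,0.6457)
P = B + 2.22·ex + 1.63·ey = (-0.1859,3.6749)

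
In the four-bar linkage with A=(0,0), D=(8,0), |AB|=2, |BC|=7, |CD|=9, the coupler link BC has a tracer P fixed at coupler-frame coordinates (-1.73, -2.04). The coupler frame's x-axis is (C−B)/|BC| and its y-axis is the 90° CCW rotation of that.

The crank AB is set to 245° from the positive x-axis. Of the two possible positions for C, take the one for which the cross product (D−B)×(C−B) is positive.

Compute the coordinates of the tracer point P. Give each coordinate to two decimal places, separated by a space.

0.81 -3.91

A=(0,0), D=(8.00,0)
B = A + 2.00·(cos245°, sin245°) = (-0.8452, -1.8126)
|BD| = 9.0291
circle(B,7.00) ∩ circle(D,9.00): a=2.7425, h=6.4404
  candidates: C₊=(0.5485,5.0472) cross=58.151; C₋=(3.1343,-7.5713) cross=-58.151
  mode + wants cross > 0 → take C=(0.5485,5.0472) (cross=58.151)
ex = (C−B)/|BC| = (0.1991,0.9800); ey = (-0.9800,0.1991)
P = B + -1.73·ex + -2.04·ey = (0.8095,-3.9141)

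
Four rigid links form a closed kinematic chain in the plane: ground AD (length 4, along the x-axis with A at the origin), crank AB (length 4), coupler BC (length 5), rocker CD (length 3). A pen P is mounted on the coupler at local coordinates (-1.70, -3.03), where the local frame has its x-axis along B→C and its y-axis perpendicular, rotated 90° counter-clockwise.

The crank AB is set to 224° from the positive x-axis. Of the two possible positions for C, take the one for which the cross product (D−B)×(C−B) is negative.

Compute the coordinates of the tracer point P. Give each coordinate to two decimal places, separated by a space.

-4.29 -5.95

A=(0,0), D=(4.00,0)
B = A + 4.00·(cos224°, sin224°) = (-2.8774, -2.7786)
|BD| = 7.4175
circle(B,5.00) ∩ circle(D,3.00): a=4.7873, h=1.4429
  candidates: C₊=(1.0208,0.3526) cross=10.703; C₋=(2.1019,-2.3232) cross=-10.703
  mode - wants cross < 0 → take C=(2.1019,-2.3232) (cross=-10.703)
ex = (C−B)/|BC| = (0.9958,0.0911); ey = (-0.0911,0.9958)
P = B + -1.70·ex + -3.03·ey = (-4.2943,-5.9509)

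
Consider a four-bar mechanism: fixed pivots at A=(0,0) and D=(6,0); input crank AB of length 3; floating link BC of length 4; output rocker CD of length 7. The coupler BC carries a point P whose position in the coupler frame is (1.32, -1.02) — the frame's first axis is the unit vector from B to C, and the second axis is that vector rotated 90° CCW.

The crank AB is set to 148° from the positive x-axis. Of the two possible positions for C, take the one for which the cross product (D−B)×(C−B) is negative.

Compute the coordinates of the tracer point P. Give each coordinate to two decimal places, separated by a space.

A=(0,0), D=(6.00,0)
B = A + 3.00·(cos148°, sin148°) = (-2.5441, 1.5898)
|BD| = 8.6908
circle(B,4.00) ∩ circle(D,7.00): a=2.4468, h=3.1643
  candidates: C₊=(0.4402,4.2531) cross=27.501; C₋=(-0.7174,-1.9688) cross=-27.501
  mode - wants cross < 0 → take C=(-0.7174,-1.9688) (cross=-27.501)
ex = (C−B)/|BC| = (0.4567,-0.8896); ey = (0.8896,0.4567)
P = B + 1.32·ex + -1.02·ey = (-2.8488,-0.0504)

-2.85 -0.05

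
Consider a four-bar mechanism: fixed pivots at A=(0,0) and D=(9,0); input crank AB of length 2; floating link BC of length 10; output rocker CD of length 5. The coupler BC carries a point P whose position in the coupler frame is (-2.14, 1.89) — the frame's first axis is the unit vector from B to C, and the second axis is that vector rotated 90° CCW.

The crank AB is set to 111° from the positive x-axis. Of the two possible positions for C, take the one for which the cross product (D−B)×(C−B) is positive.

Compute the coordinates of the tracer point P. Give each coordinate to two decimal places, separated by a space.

A=(0,0), D=(9.00,0)
B = A + 2.00·(cos111°, sin111°) = (-0.7167, 1.8672)
|BD| = 9.8945
circle(B,10.00) ∩ circle(D,5.00): a=8.7372, h=4.8642
  candidates: C₊=(8.7814,4.9952) cross=48.129; C₋=(6.9456,-4.5585) cross=-48.129
  mode + wants cross > 0 → take C=(8.7814,4.9952) (cross=48.129)
ex = (C−B)/|BC| = (0.9498,0.3128); ey = (-0.3128,0.9498)
P = B + -2.14·ex + 1.89·ey = (-3.3405,2.9929)

-3.34 2.99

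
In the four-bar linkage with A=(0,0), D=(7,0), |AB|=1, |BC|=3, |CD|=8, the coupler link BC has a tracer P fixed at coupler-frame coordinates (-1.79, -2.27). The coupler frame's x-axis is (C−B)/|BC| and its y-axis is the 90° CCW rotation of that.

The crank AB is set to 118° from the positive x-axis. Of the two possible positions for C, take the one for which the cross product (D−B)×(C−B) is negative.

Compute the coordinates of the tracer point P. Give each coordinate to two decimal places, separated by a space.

-2.58 2.85

A=(0,0), D=(7.00,0)
B = A + 1.00·(cos118°, sin118°) = (-0.4695, 0.8829)
|BD| = 7.5215
circle(B,3.00) ∩ circle(D,8.00): a=0.1045, h=2.9982
  candidates: C₊=(-0.0137,3.8481) cross=22.551; C₋=(-0.7176,-2.1068) cross=-22.551
  mode - wants cross < 0 → take C=(-0.7176,-2.1068) (cross=-22.551)
ex = (C−B)/|BC| = (-0.0827,-0.9966); ey = (0.9966,-0.0827)
P = B + -1.79·ex + -2.27·ey = (-2.5836,2.8546)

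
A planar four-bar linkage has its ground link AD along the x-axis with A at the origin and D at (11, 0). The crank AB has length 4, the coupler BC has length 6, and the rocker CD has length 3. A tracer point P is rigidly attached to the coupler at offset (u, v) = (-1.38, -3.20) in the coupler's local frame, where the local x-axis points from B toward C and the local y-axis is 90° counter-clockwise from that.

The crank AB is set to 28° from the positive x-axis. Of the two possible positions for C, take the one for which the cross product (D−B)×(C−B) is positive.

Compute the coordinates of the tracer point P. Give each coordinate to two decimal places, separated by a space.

A=(0,0), D=(11.00,0)
B = A + 4.00·(cos28°, sin28°) = (3.5318, 1.8779)
|BD| = 7.7007
circle(B,6.00) ∩ circle(D,3.00): a=5.6034, h=2.1451
  candidates: C₊=(9.4892,2.5918) cross=16.519; C₋=(8.4430,-1.5689) cross=-16.519
  mode + wants cross > 0 → take C=(9.4892,2.5918) (cross=16.519)
ex = (C−B)/|BC| = (0.9929,0.1190); ey = (-0.1190,0.9929)
P = B + -1.38·ex + -3.20·ey = (2.5423,-1.4636)

2.54 -1.46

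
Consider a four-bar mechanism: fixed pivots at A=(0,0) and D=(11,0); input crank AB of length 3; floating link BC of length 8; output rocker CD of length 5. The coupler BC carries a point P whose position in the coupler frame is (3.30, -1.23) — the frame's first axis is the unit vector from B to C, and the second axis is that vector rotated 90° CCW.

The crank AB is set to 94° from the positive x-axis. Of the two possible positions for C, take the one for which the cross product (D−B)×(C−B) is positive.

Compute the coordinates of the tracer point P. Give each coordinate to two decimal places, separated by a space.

3.20 2.10

A=(0,0), D=(11.00,0)
B = A + 3.00·(cos94°, sin94°) = (-0.2093, 2.9927)
|BD| = 11.6019
circle(B,8.00) ∩ circle(D,5.00): a=7.4817, h=2.8327
  candidates: C₊=(7.7499,3.7996) cross=32.864; C₋=(6.2886,-1.6740) cross=-32.864
  mode + wants cross > 0 → take C=(7.7499,3.7996) (cross=32.864)
ex = (C−B)/|BC| = (0.9949,0.1009); ey = (-0.1009,0.9949)
P = B + 3.30·ex + -1.23·ey = (3.1980,2.1018)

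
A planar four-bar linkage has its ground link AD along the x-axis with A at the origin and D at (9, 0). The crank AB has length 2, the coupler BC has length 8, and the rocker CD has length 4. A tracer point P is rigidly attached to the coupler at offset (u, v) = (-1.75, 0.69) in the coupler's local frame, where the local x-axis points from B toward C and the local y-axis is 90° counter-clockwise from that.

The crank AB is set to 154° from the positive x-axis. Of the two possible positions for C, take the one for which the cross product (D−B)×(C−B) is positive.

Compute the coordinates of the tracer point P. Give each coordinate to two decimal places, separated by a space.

A=(0,0), D=(9.00,0)
B = A + 2.00·(cos154°, sin154°) = (-1.7976, 0.8767)
|BD| = 10.8331
circle(B,8.00) ∩ circle(D,4.00): a=7.6320, h=2.3985
  candidates: C₊=(6.0035,2.6497) cross=25.983; C₋=(5.6153,-2.1315) cross=-25.983
  mode + wants cross > 0 → take C=(6.0035,2.6497) (cross=25.983)
ex = (C−B)/|BC| = (0.9751,0.2216); ey = (-0.2216,0.9751)
P = B + -1.75·ex + 0.69·ey = (-3.6570,1.1618)

-3.66 1.16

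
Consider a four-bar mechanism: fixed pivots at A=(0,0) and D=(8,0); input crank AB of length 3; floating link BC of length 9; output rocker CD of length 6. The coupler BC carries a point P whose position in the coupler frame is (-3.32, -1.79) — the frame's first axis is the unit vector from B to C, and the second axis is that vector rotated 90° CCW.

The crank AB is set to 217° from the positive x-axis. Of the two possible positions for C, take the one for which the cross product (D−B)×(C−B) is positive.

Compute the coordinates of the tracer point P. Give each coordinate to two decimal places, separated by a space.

-3.51 -5.41

A=(0,0), D=(8.00,0)
B = A + 3.00·(cos217°, sin217°) = (-2.3959, -1.8054)
|BD| = 10.5515
circle(B,9.00) ∩ circle(D,6.00): a=7.4082, h=5.1107
  candidates: C₊=(4.0285,4.4975) cross=53.926; C₋=(5.7775,-5.5732) cross=-53.926
  mode + wants cross > 0 → take C=(4.0285,4.4975) (cross=53.926)
ex = (C−B)/|BC| = (0.7138,0.7003); ey = (-0.7003,0.7138)
P = B + -3.32·ex + -1.79·ey = (-3.5122,-5.4083)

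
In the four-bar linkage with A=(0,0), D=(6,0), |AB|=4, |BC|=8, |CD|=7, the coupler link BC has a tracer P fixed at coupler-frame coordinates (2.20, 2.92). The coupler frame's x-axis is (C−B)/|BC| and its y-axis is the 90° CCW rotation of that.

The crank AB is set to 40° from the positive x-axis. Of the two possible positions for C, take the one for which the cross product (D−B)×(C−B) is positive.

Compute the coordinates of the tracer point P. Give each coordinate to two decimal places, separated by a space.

4.14 6.06

A=(0,0), D=(6.00,0)
B = A + 4.00·(cos40°, sin40°) = (3.0642, 2.5712)
|BD| = 3.9025
circle(B,8.00) ∩ circle(D,7.00): a=3.8731, h=6.9999
  candidates: C₊=(10.5897,5.2853) cross=27.318; C₋=(1.3660,-5.2465) cross=-27.318
  mode + wants cross > 0 → take C=(10.5897,5.2853) (cross=27.318)
ex = (C−B)/|BC| = (0.9407,0.3393); ey = (-0.3393,0.9407)
P = B + 2.20·ex + 2.92·ey = (4.1430,6.0644)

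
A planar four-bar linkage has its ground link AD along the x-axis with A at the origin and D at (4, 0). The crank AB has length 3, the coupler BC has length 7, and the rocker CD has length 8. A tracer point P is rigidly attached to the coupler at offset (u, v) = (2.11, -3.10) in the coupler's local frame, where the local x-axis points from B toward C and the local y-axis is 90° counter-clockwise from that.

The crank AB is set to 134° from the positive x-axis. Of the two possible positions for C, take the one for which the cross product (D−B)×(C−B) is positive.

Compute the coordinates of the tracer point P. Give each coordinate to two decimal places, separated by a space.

1.66 2.00

A=(0,0), D=(4.00,0)
B = A + 3.00·(cos134°, sin134°) = (-2.0840, 2.1580)
|BD| = 6.4554
circle(B,7.00) ∩ circle(D,8.00): a=2.0659, h=6.6882
  candidates: C₊=(2.0989,7.7708) cross=43.175; C₋=(-2.3728,-4.8360) cross=-43.175
  mode + wants cross > 0 → take C=(2.0989,7.7708) (cross=43.175)
ex = (C−B)/|BC| = (0.5976,0.8018); ey = (-0.8018,0.5976)
P = B + 2.11·ex + -3.10·ey = (1.6625,1.9975)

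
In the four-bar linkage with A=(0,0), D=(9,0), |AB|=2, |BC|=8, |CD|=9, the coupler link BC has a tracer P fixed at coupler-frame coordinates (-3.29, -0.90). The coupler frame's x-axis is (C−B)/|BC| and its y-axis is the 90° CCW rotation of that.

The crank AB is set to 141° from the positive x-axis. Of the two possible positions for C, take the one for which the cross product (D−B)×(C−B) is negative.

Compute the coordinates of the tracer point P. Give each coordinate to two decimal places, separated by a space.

-3.87 3.76

A=(0,0), D=(9.00,0)
B = A + 2.00·(cos141°, sin141°) = (-1.5543, 1.2586)
|BD| = 10.6291
circle(B,8.00) ∩ circle(D,9.00): a=4.5148, h=6.6043
  candidates: C₊=(3.7108,7.2818) cross=70.197; C₋=(2.1467,-5.8338) cross=-70.197
  mode - wants cross < 0 → take C=(2.1467,-5.8338) (cross=-70.197)
ex = (C−B)/|BC| = (0.4626,-0.8866); ey = (0.8866,0.4626)
P = B + -3.29·ex + -0.90·ey = (-3.8742,3.7590)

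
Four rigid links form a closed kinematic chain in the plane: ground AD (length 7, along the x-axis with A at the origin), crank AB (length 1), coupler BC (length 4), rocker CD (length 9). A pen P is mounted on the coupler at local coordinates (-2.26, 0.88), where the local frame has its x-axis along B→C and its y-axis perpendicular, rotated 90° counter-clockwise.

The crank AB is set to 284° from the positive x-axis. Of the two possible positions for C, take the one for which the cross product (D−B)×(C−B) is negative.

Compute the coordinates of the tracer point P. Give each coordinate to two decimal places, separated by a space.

A=(0,0), D=(7.00,0)
B = A + 1.00·(cos284°, sin284°) = (0.2419, -0.9703)
|BD| = 6.8274
circle(B,4.00) ∩ circle(D,9.00): a=-1.3466, h=3.7665
  candidates: C₊=(-1.6263,2.5666) cross=25.716; C₋=(-0.5557,-4.8900) cross=-25.716
  mode - wants cross < 0 → take C=(-0.5557,-4.8900) (cross=-25.716)
ex = (C−B)/|BC| = (-0.1994,-0.9799); ey = (0.9799,-0.1994)
P = B + -2.26·ex + 0.88·ey = (1.5549,1.0688)

1.55 1.07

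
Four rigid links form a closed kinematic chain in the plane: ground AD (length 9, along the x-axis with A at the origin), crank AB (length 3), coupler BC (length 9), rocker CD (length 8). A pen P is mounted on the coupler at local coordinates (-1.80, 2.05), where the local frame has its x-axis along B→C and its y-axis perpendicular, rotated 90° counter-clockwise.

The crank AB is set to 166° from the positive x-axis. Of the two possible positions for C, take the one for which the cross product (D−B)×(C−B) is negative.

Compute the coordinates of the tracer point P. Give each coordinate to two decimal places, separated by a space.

A=(0,0), D=(9.00,0)
B = A + 3.00·(cos166°, sin166°) = (-2.9109, 0.7258)
|BD| = 11.9330
circle(B,9.00) ∩ circle(D,8.00): a=6.6788, h=6.0327
  candidates: C₊=(4.1225,6.3411) cross=71.988; C₋=(3.3886,-5.7020) cross=-71.988
  mode - wants cross < 0 → take C=(3.3886,-5.7020) (cross=-71.988)
ex = (C−B)/|BC| = (0.6999,-0.7142); ey = (0.7142,0.6999)
P = B + -1.80·ex + 2.05·ey = (-2.7067,3.4462)

-2.71 3.45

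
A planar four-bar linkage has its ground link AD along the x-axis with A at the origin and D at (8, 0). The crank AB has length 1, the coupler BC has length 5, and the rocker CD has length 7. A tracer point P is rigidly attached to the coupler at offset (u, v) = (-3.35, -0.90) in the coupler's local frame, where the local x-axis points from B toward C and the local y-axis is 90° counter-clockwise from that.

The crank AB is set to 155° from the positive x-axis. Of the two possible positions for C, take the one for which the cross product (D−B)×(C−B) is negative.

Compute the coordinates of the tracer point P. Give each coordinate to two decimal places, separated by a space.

-3.60 2.61

A=(0,0), D=(8.00,0)
B = A + 1.00·(cos155°, sin155°) = (-0.9063, 0.4226)
|BD| = 8.9163
circle(B,5.00) ∩ circle(D,7.00): a=3.1123, h=3.9132
  candidates: C₊=(2.3880,4.1839) cross=34.892; C₋=(2.0170,-3.6337) cross=-34.892
  mode - wants cross < 0 → take C=(2.0170,-3.6337) (cross=-34.892)
ex = (C−B)/|BC| = (0.5847,-0.8113); ey = (0.8113,0.5847)
P = B + -3.35·ex + -0.90·ey = (-3.5951,2.6142)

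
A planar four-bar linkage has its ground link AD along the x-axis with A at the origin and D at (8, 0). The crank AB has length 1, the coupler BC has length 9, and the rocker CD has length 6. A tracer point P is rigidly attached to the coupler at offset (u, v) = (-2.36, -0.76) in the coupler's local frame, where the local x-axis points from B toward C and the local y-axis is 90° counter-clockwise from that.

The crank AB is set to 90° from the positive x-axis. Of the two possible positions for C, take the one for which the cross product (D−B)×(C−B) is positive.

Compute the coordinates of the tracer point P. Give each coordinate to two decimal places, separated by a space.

-1.55 -0.94

A=(0,0), D=(8.00,0)
B = A + 1.00·(cos90°, sin90°) = (0.0000, 1.0000)
|BD| = 8.0623
circle(B,9.00) ∩ circle(D,6.00): a=6.8219, h=5.8704
  candidates: C₊=(7.4974,5.9789) cross=47.329; C₋=(6.0411,-5.6712) cross=-47.329
  mode + wants cross > 0 → take C=(7.4974,5.9789) (cross=47.329)
ex = (C−B)/|BC| = (0.8330,0.5532); ey = (-0.5532,0.8330)
P = B + -2.36·ex + -0.76·ey = (-1.5455,-0.9387)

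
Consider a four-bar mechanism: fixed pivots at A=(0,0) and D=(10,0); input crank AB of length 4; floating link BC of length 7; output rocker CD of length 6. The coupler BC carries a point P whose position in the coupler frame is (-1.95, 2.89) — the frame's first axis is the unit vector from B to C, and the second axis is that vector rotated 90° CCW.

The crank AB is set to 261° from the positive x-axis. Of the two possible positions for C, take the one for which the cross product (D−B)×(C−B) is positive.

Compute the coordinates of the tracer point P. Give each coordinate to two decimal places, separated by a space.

-4.07 -3.42

A=(0,0), D=(10.00,0)
B = A + 4.00·(cos261°, sin261°) = (-0.6257, -3.9508)
|BD| = 11.3364
circle(B,7.00) ∩ circle(D,6.00): a=6.2416, h=3.1690
  candidates: C₊=(4.1202,1.1948) cross=35.925; C₋=(6.3290,-4.7459) cross=-35.925
  mode + wants cross > 0 → take C=(4.1202,1.1948) (cross=35.925)
ex = (C−B)/|BC| = (0.6780,0.7351); ey = (-0.7351,0.6780)
P = B + -1.95·ex + 2.89·ey = (-4.0722,-3.4248)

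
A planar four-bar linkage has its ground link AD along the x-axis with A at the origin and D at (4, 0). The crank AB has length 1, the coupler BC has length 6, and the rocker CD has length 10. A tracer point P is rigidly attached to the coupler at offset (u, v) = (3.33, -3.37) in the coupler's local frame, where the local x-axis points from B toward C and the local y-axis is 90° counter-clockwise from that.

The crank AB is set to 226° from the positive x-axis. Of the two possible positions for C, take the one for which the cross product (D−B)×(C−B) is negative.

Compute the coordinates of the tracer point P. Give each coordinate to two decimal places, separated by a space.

-5.40 -1.27

A=(0,0), D=(4.00,0)
B = A + 1.00·(cos226°, sin226°) = (-0.6947, -0.7193)
|BD| = 4.7494
circle(B,6.00) ∩ circle(D,10.00): a=-4.3629, h=4.1189
  candidates: C₊=(-5.6311,2.6912) cross=19.562; C₋=(-4.3834,-5.4515) cross=-19.562
  mode - wants cross < 0 → take C=(-4.3834,-5.4515) (cross=-19.562)
ex = (C−B)/|BC| = (-0.6148,-0.7887); ey = (0.7887,-0.6148)
P = B + 3.33·ex + -3.37·ey = (-5.3998,-1.2738)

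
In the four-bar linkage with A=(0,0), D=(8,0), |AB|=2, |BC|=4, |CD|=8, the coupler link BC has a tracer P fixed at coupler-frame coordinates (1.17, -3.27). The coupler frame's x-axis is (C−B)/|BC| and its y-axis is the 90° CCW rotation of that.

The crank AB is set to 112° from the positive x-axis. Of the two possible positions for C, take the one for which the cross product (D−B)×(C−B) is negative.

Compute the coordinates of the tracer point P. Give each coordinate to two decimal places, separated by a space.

A=(0,0), D=(8.00,0)
B = A + 2.00·(cos112°, sin112°) = (-0.7492, 1.8544)
|BD| = 8.9436
circle(B,4.00) ∩ circle(D,8.00): a=1.7883, h=3.5780
  candidates: C₊=(1.7421,4.9838) cross=32.000; C₋=(0.2584,-2.0167) cross=-32.000
  mode - wants cross < 0 → take C=(0.2584,-2.0167) (cross=-32.000)
ex = (C−B)/|BC| = (0.2519,-0.9678); ey = (0.9678,0.2519)
P = B + 1.17·ex + -3.27·ey = (-3.6191,-0.1016)

-3.62 -0.10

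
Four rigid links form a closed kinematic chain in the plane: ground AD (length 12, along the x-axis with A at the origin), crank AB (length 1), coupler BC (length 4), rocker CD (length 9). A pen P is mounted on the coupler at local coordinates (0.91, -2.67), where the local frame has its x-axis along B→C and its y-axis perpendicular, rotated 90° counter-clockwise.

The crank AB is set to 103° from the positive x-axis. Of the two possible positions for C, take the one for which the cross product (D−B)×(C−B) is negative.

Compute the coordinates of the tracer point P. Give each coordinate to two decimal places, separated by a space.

A=(0,0), D=(12.00,0)
B = A + 1.00·(cos103°, sin103°) = (-0.2250, 0.9744)
|BD| = 12.2637
circle(B,4.00) ∩ circle(D,9.00): a=3.4818, h=1.9691
  candidates: C₊=(3.4023,2.6606) cross=24.148; C₋=(3.0894,-1.2651) cross=-24.148
  mode - wants cross < 0 → take C=(3.0894,-1.2651) (cross=-24.148)
ex = (C−B)/|BC| = (0.8286,-0.5599); ey = (0.5599,0.8286)
P = B + 0.91·ex + -2.67·ey = (-0.9658,-1.7474)

-0.97 -1.75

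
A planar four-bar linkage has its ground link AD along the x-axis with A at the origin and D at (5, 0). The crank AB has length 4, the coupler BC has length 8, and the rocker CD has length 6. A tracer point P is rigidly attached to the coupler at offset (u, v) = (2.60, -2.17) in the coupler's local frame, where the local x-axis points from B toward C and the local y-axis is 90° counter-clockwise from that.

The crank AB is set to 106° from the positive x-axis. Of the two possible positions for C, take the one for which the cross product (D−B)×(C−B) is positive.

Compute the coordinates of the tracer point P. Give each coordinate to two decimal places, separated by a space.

A=(0,0), D=(5.00,0)
B = A + 4.00·(cos106°, sin106°) = (-1.1025, 3.8450)
|BD| = 7.2129
circle(B,8.00) ∩ circle(D,6.00): a=5.5474, h=5.7642
  candidates: C₊=(6.6637,5.7647) cross=41.577; C₋=(0.5181,-3.9891) cross=-41.577
  mode + wants cross > 0 → take C=(6.6637,5.7647) (cross=41.577)
ex = (C−B)/|BC| = (0.9708,0.2400); ey = (-0.2400,0.9708)
P = B + 2.60·ex + -2.17·ey = (1.9422,2.3623)

1.94 2.36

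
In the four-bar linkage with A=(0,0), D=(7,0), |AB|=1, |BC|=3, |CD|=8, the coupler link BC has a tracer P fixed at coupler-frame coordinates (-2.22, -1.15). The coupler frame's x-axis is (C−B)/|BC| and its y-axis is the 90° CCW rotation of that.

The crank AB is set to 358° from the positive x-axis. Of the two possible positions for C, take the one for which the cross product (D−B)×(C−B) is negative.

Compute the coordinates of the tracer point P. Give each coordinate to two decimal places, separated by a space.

1.18 2.46

A=(0,0), D=(7.00,0)
B = A + 1.00·(cos358°, sin358°) = (0.9994, -0.0349)
|BD| = 6.0007
circle(B,3.00) ∩ circle(D,8.00): a=-1.5824, h=2.5487
  candidates: C₊=(-0.5978,2.5046) cross=15.294; C₋=(-0.5682,-2.5928) cross=-15.294
  mode - wants cross < 0 → take C=(-0.5682,-2.5928) (cross=-15.294)
ex = (C−B)/|BC| = (-0.5225,-0.8526); ey = (0.8526,-0.5225)
P = B + -2.22·ex + -1.15·ey = (1.1789,2.4588)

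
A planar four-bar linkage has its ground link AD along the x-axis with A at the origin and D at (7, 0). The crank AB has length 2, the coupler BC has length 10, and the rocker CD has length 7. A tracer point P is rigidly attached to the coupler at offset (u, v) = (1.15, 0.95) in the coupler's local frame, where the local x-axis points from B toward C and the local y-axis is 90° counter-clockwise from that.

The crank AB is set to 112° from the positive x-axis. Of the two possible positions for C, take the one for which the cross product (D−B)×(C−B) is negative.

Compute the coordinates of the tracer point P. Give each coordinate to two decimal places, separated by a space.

0.67 1.39

A=(0,0), D=(7.00,0)
B = A + 2.00·(cos112°, sin112°) = (-0.7492, 1.8544)
|BD| = 7.9680
circle(B,10.00) ∩ circle(D,7.00): a=7.1843, h=6.9560
  candidates: C₊=(7.8567,6.9474) cross=55.425; C₋=(4.6190,-6.5826) cross=-55.425
  mode - wants cross < 0 → take C=(4.6190,-6.5826) (cross=-55.425)
ex = (C−B)/|BC| = (0.5368,-0.8437); ey = (0.8437,0.5368)
P = B + 1.15·ex + 0.95·ey = (0.6696,1.3941)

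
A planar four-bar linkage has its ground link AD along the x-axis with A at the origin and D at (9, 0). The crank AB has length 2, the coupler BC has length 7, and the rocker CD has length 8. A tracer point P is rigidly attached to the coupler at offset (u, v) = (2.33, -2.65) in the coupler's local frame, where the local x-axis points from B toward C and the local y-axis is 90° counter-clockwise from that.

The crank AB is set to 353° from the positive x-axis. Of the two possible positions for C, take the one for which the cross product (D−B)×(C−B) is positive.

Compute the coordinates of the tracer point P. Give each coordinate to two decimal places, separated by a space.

A=(0,0), D=(9.00,0)
B = A + 2.00·(cos353°, sin353°) = (1.9851, -0.2437)
|BD| = 7.0191
circle(B,7.00) ∩ circle(D,8.00): a=2.4411, h=6.5606
  candidates: C₊=(4.1969,6.3977) cross=46.050; C₋=(4.6525,-6.7156) cross=-46.050
  mode + wants cross > 0 → take C=(4.1969,6.3977) (cross=46.050)
ex = (C−B)/|BC| = (0.3160,0.9488); ey = (-0.9488,0.3160)
P = B + 2.33·ex + -2.65·ey = (5.2355,1.1296)

5.24 1.13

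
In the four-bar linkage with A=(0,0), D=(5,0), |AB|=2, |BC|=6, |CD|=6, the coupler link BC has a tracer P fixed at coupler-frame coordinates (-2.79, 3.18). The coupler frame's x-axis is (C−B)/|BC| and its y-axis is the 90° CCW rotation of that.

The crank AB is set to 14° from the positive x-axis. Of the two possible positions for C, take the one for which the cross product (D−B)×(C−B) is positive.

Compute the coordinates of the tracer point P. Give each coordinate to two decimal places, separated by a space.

A=(0,0), D=(5.00,0)
B = A + 2.00·(cos14°, sin14°) = (1.9406, 0.4838)
|BD| = 3.0974
circle(B,6.00) ∩ circle(D,6.00): a=1.5487, h=5.7967
  candidates: C₊=(4.3758,5.9674) cross=17.955; C₋=(2.5648,-5.4836) cross=-17.955
  mode + wants cross > 0 → take C=(4.3758,5.9674) (cross=17.955)
ex = (C−B)/|BC| = (0.4059,0.9139); ey = (-0.9139,0.4059)
P = B + -2.79·ex + 3.18·ey = (-2.0981,-0.7754)

-2.10 -0.78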